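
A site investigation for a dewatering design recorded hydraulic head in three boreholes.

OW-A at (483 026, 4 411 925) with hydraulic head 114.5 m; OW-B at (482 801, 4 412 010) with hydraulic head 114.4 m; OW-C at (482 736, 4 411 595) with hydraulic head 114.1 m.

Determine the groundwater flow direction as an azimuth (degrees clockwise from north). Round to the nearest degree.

Differences from OW-A: to OW-B (Δx, Δy, Δh) = (-225, 85, -0.1); to OW-C = (-290, -330, -0.4).
Solve a·Δx + b·Δy = Δh: det = (-225)·(-330) − (-290)·85 = 98900.
∂h/∂x = [(-0.1)·(-330) − (-0.4)·85] / 98900 = +0.0006775
∂h/∂y = [(-225)·(-0.4) − (-290)·(-0.1)] / 98900 = +0.0006168
Flow direction (−∇h) has components (-0.0006775 E, -0.0006168 N).
Azimuth = atan2(E, N) = atan2(-0.0006775, -0.0006168) = 227.7° ≈ 228°.

228°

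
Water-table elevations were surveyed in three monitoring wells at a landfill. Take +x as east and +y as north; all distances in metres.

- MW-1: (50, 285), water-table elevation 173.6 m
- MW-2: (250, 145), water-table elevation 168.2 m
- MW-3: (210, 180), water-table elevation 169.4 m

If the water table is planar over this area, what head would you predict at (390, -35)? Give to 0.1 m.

163.0 m

Taking MW-1 as reference: MW-2−MW-1 = (200, -140, -5.4); MW-3−MW-1 = (160, -105, -4.2).
Determinant of the coordinate differences = 200·(-105) − 160·(-140) = 1400.
∂h/∂x = [(-5.4)·(-105) − (-4.2)·(-140)] / 1400 = -0.01500
∂h/∂y = [200·(-4.2) − 160·(-5.4)] / 1400 = +0.01714
h(390, -35) = 173.6 + (-0.01500)·(340) + (+0.01714)·(-320) = 173.6 -5.100 -5.486 = 163.014 m.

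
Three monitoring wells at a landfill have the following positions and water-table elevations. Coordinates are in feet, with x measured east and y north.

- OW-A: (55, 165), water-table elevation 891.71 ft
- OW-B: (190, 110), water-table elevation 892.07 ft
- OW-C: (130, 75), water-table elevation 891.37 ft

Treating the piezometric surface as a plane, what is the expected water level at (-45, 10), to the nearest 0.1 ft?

Three-point gradient (reference OW-A): Δ to OW-B = (135, -55, +0.36), Δ to OW-C = (75, -90, -0.34).
∂h/∂x = +0.006368, ∂h/∂y = +0.009084 (det = -8025).
h(-45, 10) = 891.71 + (+0.006368)·(-100) + (+0.009084)·(-155) = 891.71 -0.637 -1.408 = 889.665 ft.

889.7 ft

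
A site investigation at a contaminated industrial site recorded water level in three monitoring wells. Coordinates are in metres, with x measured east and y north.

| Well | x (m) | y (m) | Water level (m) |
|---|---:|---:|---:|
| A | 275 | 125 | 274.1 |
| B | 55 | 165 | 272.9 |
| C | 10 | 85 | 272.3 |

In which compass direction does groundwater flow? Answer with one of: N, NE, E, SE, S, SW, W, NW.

With h = a·x + b·y + c and A as origin, the differences give:
  (-220)·a + 40·b = -1.2
  (-265)·a + (-40)·b = -1.8
Eliminate b (×(-40) and ×40, subtract): 19400·a = 120.00 → a = ∂h/∂x = +0.006186
Back-substitute: b = ∂h/∂y = +0.004021.
Flow = −∇h = (-0.006186 east, -0.004021 north), which points southwest.

SW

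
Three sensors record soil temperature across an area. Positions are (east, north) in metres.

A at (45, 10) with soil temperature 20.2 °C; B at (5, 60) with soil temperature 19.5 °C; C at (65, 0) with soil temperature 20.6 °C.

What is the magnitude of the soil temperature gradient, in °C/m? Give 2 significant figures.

Differences from A: to B (Δx, Δy, Δh) = (-40, 50, -0.7); to C = (20, -10, +0.4).
Determinant of the coordinate differences = (-40)·(-10) − 20·50 = -600.
∂T/∂x = [(-0.7)·(-10) − (+0.4)·50] / -600 = +0.02167
∂T/∂y = [(-40)·(+0.4) − 20·(-0.7)] / -600 = +0.003333
|∇f| = √(0.02167² + 0.003333²) = 0.02192 °C/m

0.022 °C/m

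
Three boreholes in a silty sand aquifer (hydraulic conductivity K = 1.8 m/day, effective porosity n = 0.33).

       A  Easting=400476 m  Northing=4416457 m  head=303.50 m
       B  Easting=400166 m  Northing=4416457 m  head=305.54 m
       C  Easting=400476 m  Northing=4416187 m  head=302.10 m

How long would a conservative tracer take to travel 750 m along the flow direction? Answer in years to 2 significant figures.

45 years

∂h/∂x = (305.54 − 303.50) / (400166 − 400476) = -0.006581
∂h/∂y = (302.10 − 303.50) / (4416187 − 4416457) = +0.005185
|∇h| = √(-0.006581² + 0.005185²) = 0.008378
Seepage velocity v = K·i/n = 1.8 × 0.008378 / 0.33 = 0.0457 m/day.
t = 750 / 0.0457 = 1.641e+04 days = 44.9 years.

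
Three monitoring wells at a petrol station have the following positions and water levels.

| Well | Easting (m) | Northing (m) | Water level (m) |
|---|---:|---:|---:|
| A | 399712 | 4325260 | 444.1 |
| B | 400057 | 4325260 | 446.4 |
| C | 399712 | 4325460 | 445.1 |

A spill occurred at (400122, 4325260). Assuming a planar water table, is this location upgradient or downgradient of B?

upgradient

∂h/∂x = (446.4 − 444.1) / (400057 − 399712) = +0.006667
∂h/∂y = (445.1 − 444.1) / (4325460 − 4325260) = +0.005000
Head at (400122, 4325260) = 444.1 + (+0.006667)·(410) + (+0.005000)·(0) = 446.83 m.
That is higher than the 446.4 m at B, so the point is upgradient.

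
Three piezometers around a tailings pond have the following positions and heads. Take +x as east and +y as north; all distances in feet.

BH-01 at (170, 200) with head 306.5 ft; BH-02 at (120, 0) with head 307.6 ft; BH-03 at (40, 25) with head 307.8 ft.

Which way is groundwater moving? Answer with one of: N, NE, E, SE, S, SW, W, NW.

NE

With h = a·x + b·y + c and BH-01 as origin, the differences give:
  (-50)·a + (-200)·b = +1.1
  (-130)·a + (-175)·b = +1.3
Eliminate b (×(-175) and ×(-200), subtract): -17250·a = 67.50 → a = ∂h/∂x = -0.003913
Back-substitute: b = ∂h/∂y = -0.004522.
Flow = −∇h = (+0.003913 east, +0.004522 north), which points northeast.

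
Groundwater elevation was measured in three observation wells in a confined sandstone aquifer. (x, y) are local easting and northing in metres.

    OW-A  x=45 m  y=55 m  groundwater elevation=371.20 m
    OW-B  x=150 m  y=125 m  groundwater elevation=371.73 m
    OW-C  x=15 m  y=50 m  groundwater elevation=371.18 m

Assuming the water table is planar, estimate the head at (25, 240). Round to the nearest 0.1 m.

372.8 m

With h = a·x + b·y + c and OW-A as origin, the differences give:
  105·a + 70·b = +0.53
  (-30)·a + (-5)·b = -0.02
Eliminate b (×(-5) and ×70, subtract): 1575·a = -1.250 → a = ∂h/∂x = -0.0007937
Back-substitute: b = ∂h/∂y = +0.008762.
h(25, 240) = 371.20 + (-0.0007937)·(-20) + (+0.008762)·(185) = 371.20 +0.016 +1.621 = 372.837 m.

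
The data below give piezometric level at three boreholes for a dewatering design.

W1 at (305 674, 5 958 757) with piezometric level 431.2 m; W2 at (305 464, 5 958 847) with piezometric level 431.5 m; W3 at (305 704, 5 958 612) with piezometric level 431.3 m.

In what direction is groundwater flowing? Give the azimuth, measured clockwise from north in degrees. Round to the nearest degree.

Taking W1 as reference: W2−W1 = (-210, 90, +0.3); W3−W1 = (30, -145, +0.1).
Solve a·Δx + b·Δy = Δh: det = (-210)·(-145) − 30·90 = 27750.
∂h/∂x = [(+0.3)·(-145) − (+0.1)·90] / 27750 = -0.001892
∂h/∂y = [(-210)·(+0.1) − 30·(+0.3)] / 27750 = -0.001081
Flow direction (−∇h) has components (+0.001892 E, +0.001081 N).
Azimuth = atan2(E, N) = atan2(+0.001892, +0.001081) = 60.3° ≈ 060°.

060°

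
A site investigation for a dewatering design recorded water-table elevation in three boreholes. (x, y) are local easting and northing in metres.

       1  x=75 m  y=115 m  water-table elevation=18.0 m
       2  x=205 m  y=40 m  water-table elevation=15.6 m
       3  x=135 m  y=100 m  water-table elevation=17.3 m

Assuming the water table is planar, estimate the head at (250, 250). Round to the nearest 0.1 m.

19.7 m

With h = a·x + b·y + c and 1 as origin, the differences give:
  130·a + (-75)·b = -2.4
  60·a + (-15)·b = -0.7
Eliminate b (×(-15) and ×(-75), subtract): 2550·a = -16.50 → a = ∂h/∂x = -0.006471
Back-substitute: b = ∂h/∂y = +0.02078.
h(250, 250) = 18.0 + (-0.006471)·(175) + (+0.02078)·(135) = 18.0 -1.132 +2.806 = 19.674 m.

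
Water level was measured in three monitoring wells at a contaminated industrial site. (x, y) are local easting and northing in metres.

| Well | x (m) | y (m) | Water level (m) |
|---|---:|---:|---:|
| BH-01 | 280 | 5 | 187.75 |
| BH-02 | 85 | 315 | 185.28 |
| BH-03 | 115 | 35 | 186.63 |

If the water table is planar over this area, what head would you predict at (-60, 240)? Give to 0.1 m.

184.7 m

Differences from BH-01: to BH-02 (Δx, Δy, Δh) = (-195, 310, -2.47); to BH-03 = (-165, 30, -1.12).
Determinant of the coordinate differences = (-195)·30 − (-165)·310 = 45300.
∂h/∂x = [(-2.47)·30 − (-1.12)·310] / 45300 = +0.006029
∂h/∂y = [(-195)·(-1.12) − (-165)·(-2.47)] / 45300 = -0.004175
h(-60, 240) = 187.75 + (+0.006029)·(-340) + (-0.004175)·(235) = 187.75 -2.050 -0.981 = 184.719 m.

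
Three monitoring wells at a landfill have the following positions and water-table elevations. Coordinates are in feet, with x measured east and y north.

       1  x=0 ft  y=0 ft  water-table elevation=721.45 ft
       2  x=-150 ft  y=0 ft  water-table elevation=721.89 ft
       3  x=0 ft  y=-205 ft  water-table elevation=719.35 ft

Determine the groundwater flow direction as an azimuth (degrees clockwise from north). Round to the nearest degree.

∂h/∂x = (721.89 − 721.45) / (-150 − 0) = -0.002933
∂h/∂y = (719.35 − 721.45) / (-205 − 0) = +0.01024
Flow direction (−∇h) has components (+0.002933 E, -0.01024 N).
Azimuth = atan2(E, N) = atan2(+0.002933, -0.01024) = 164.0° ≈ 164°.

164°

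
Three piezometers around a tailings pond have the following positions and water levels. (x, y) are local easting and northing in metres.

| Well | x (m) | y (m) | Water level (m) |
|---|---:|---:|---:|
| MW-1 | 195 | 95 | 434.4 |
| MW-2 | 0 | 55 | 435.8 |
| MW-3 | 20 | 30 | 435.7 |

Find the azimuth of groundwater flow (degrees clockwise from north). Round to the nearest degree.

Taking MW-1 as reference: MW-2−MW-1 = (-195, -40, +1.4); MW-3−MW-1 = (-175, -65, +1.3).
Determinant of the coordinate differences = (-195)·(-65) − (-175)·(-40) = 5675.
∂h/∂x = [(+1.4)·(-65) − (+1.3)·(-40)] / 5675 = -0.006872
∂h/∂y = [(-195)·(+1.3) − (-175)·(+1.4)] / 5675 = -0.001498
Flow direction (−∇h) has components (+0.006872 E, +0.001498 N).
Azimuth = atan2(E, N) = atan2(+0.006872, +0.001498) = 77.7° ≈ 078°.

078°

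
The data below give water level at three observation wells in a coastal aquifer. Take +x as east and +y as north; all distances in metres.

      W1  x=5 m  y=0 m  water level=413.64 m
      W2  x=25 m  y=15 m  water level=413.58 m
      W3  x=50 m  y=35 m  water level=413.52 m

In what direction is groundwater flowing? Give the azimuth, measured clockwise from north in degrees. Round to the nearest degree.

135°

With h = a·x + b·y + c and W1 as origin, the differences give:
  20·a + 15·b = -0.06
  45·a + 35·b = -0.12
Eliminate b (×35 and ×15, subtract): 25·a = -0.300 → a = ∂h/∂x = -0.01200
Back-substitute: b = ∂h/∂y = +0.01200.
Flow direction (−∇h) has components (+0.01200 E, -0.01200 N).
Azimuth = atan2(E, N) = atan2(+0.01200, -0.01200) = 135.0° ≈ 135°.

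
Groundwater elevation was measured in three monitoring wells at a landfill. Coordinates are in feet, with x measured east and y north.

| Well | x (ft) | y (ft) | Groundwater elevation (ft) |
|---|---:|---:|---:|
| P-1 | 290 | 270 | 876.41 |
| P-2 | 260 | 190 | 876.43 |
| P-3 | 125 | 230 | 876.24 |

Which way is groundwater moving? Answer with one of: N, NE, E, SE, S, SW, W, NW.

NW

Differences from P-1: to P-2 (Δx, Δy, Δh) = (-30, -80, +0.02); to P-3 = (-165, -40, -0.17).
Solve a·Δx + b·Δy = Δh: det = (-30)·(-40) − (-165)·(-80) = -12000.
∂h/∂x = [(+0.02)·(-40) − (-0.17)·(-80)] / -12000 = +0.001200
∂h/∂y = [(-30)·(-0.17) − (-165)·(+0.02)] / -12000 = -0.0007000
Flow = −∇h = (-0.001200 east, +0.0007000 north), which points northwest.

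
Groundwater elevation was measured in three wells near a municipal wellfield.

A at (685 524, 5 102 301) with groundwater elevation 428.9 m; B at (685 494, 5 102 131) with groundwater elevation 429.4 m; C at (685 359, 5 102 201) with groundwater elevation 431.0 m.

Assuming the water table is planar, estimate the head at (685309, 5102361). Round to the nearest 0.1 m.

With h = a·x + b·y + c and A as origin, the differences give:
  (-30)·a + (-170)·b = +0.5
  (-165)·a + (-100)·b = +2.1
Eliminate b (×(-100) and ×(-170), subtract): -25050·a = 307.00 → a = ∂h/∂x = -0.01226
Back-substitute: b = ∂h/∂y = -0.0007784.
h(685309, 5102361) = 428.9 + (-0.01226)·(-215) + (-0.0007784)·(60) = 428.9 +2.635 -0.047 = 431.488 m.

431.5 m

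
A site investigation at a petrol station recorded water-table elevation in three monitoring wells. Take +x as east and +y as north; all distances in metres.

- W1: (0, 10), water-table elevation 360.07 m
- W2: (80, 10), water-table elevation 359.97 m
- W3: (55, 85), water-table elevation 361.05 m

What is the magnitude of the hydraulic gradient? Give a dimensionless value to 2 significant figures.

0.014

Taking W1 as reference: W2−W1 = (80, 0, -0.10); W3−W1 = (55, 75, +0.98).
Solve a·Δx + b·Δy = Δh: det = 80·75 − 55·0 = 6000.
∂h/∂x = [(-0.10)·75 − (+0.98)·0] / 6000 = -0.001250
∂h/∂y = [80·(+0.98) − 55·(-0.10)] / 6000 = +0.01398
|∇h| = √(-0.001250² + 0.01398²) = 0.01404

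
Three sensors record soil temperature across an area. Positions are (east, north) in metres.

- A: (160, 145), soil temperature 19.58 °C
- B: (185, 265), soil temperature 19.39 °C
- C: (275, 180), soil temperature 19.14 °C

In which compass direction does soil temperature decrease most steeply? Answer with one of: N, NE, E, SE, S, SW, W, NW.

E

With T = a·x + b·y + c and A as origin, the differences give:
  25·a + 120·b = -0.19
  115·a + 35·b = -0.44
Eliminate b (×35 and ×120, subtract): -12925·a = 46.150 → a = ∂T/∂x = -0.003571
Back-substitute: b = ∂T/∂y = -0.0008395.
Steepest decrease is along −∇f = (+0.003571 E, +0.0008395 N) → east.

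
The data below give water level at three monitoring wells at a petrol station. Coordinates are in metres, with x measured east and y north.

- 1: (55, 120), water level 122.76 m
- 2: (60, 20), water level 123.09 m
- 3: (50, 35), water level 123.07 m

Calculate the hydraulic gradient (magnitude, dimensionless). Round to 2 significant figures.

With h = a·x + b·y + c and 1 as origin, the differences give:
  5·a + (-100)·b = +0.33
  (-5)·a + (-85)·b = +0.31
Eliminate b (×(-85) and ×(-100), subtract): -925·a = 2.950 → a = ∂h/∂x = -0.003189
Back-substitute: b = ∂h/∂y = -0.003459.
|∇h| = √(-0.003189² + -0.003459²) = 0.004705

0.0047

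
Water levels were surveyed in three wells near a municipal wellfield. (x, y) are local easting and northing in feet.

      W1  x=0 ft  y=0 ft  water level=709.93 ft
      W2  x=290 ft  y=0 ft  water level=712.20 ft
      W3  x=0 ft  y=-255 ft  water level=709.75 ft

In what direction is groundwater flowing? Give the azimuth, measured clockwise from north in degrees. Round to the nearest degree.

∂h/∂x = (712.20 − 709.93) / (290 − 0) = +0.007828
∂h/∂y = (709.75 − 709.93) / (-255 − 0) = +0.0007059
Flow direction (−∇h) has components (-0.007828 E, -0.0007059 N).
Azimuth = atan2(E, N) = atan2(-0.007828, -0.0007059) = 264.8° ≈ 265°.

265°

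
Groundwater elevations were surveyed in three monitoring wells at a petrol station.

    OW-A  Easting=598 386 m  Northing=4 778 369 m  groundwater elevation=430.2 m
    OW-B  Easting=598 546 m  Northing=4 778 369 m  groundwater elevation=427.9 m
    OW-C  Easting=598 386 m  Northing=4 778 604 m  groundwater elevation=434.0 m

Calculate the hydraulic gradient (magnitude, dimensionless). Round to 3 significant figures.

∂h/∂x = (427.9 − 430.2) / (598546 − 598386) = -0.01438
∂h/∂y = (434.0 − 430.2) / (4778604 − 4778369) = +0.01617
|∇h| = √(-0.01438² + 0.01617²) = 0.02164

0.0216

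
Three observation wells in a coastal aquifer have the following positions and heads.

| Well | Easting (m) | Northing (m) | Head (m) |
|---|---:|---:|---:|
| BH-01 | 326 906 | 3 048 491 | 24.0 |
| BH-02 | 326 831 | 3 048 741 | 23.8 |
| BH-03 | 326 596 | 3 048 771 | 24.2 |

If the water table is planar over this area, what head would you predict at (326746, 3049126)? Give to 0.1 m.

23.4 m

Taking BH-01 as reference: BH-02−BH-01 = (-75, 250, -0.2); BH-03−BH-01 = (-310, 280, +0.2).
Determinant of the coordinate differences = (-75)·280 − (-310)·250 = 56500.
∂h/∂x = [(-0.2)·280 − (+0.2)·250] / 56500 = -0.001876
∂h/∂y = [(-75)·(+0.2) − (-310)·(-0.2)] / 56500 = -0.001363
h(326746, 3049126) = 24.0 + (-0.001876)·(-160) + (-0.001363)·(635) = 24.0 +0.300 -0.865 = 23.435 m.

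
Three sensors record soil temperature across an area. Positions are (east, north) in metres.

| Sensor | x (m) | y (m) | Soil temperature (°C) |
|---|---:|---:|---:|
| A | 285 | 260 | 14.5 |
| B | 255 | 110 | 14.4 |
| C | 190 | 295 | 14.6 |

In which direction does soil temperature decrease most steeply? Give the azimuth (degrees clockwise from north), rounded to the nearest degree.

Differences from A: to B (Δx, Δy, Δh) = (-30, -150, -0.1); to C = (-95, 35, +0.1).
Solve a·Δx + b·Δy = ΔT: det = (-30)·35 − (-95)·(-150) = -15300.
∂T/∂x = [(-0.1)·35 − (+0.1)·(-150)] / -15300 = -0.0007516
∂T/∂y = [(-30)·(+0.1) − (-95)·(-0.1)] / -15300 = +0.0008170
Steepest decrease is along −∇f: components (+0.0007516 E, -0.0008170 N).
Azimuth = atan2(+0.0007516, -0.0008170) = 137.4° ≈ 137°.

137°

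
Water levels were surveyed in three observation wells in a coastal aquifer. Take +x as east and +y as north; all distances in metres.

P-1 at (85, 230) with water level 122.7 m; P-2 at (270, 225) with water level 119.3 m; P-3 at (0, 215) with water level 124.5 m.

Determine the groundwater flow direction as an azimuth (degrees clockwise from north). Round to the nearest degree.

054°

Three-point gradient (reference P-1): Δ to P-2 = (185, -5, -3.4), Δ to P-3 = (-85, -15, +1.8).
∂h/∂x = -0.01875, ∂h/∂y = -0.01375 (det = -3200).
Flow direction (−∇h) has components (+0.01875 E, +0.01375 N).
Azimuth = atan2(E, N) = atan2(+0.01875, +0.01375) = 53.7° ≈ 054°.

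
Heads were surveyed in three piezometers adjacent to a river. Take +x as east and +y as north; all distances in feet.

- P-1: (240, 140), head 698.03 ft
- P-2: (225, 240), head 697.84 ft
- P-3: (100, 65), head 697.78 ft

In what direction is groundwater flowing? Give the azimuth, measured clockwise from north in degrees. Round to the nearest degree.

Differences from P-1: to P-2 (Δx, Δy, Δh) = (-15, 100, -0.19); to P-3 = (-140, -75, -0.25).
Determinant of the coordinate differences = (-15)·(-75) − (-140)·100 = 15125.
∂h/∂x = [(-0.19)·(-75) − (-0.25)·100] / 15125 = +0.002595
∂h/∂y = [(-15)·(-0.25) − (-140)·(-0.19)] / 15125 = -0.001511
Flow direction (−∇h) has components (-0.002595 E, +0.001511 N).
Azimuth = atan2(E, N) = atan2(-0.002595, +0.001511) = 300.2° ≈ 300°.

300°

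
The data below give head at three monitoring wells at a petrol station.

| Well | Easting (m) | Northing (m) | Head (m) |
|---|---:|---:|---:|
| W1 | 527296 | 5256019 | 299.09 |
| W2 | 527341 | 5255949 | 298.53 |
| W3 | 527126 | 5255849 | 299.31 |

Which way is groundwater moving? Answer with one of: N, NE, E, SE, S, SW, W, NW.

SE

With h = a·x + b·y + c and W1 as origin, the differences give:
  45·a + (-70)·b = -0.56
  (-170)·a + (-170)·b = +0.22
Eliminate b (×(-170) and ×(-70), subtract): -19550·a = 110.600 → a = ∂h/∂x = -0.005657
Back-substitute: b = ∂h/∂y = +0.004363.
Flow = −∇h = (+0.005657 east, -0.004363 north), which points southeast.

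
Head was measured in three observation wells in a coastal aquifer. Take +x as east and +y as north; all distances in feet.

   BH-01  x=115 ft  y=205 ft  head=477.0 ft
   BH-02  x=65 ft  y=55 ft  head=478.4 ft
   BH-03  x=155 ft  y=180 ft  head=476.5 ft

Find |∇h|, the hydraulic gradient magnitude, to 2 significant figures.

0.016

Three-point gradient (reference BH-01): Δ to BH-02 = (-50, -150, +1.4), Δ to BH-03 = (40, -25, -0.5).
∂h/∂x = -0.01517, ∂h/∂y = -0.004276 (det = 7250).
|∇h| = √(-0.01517² + -0.004276²) = 0.01576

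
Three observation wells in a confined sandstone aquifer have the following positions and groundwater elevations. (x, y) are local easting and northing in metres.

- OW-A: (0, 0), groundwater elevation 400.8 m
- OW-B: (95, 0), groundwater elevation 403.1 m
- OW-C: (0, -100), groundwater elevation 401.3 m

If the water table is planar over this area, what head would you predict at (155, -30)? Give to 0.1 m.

∂h/∂x = (403.1 − 400.8) / (95 − 0) = +0.02421
∂h/∂y = (401.3 − 400.8) / (-100 − 0) = -0.005000
h(155, -30) = 400.8 + (+0.02421)·(155) + (-0.005000)·(-30) = 400.8 +3.753 +0.150 = 404.703 m.

404.7 m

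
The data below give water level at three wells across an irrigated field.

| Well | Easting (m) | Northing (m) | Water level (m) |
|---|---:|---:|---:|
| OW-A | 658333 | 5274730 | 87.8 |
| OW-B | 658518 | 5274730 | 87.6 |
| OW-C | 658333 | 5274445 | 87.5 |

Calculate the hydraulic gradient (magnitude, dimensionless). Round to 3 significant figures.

∂h/∂x = (87.6 − 87.8) / (658518 − 658333) = -0.001081
∂h/∂y = (87.5 − 87.8) / (5274445 − 5274730) = +0.001053
|∇h| = √(-0.001081² + 0.001053²) = 0.001509

0.00151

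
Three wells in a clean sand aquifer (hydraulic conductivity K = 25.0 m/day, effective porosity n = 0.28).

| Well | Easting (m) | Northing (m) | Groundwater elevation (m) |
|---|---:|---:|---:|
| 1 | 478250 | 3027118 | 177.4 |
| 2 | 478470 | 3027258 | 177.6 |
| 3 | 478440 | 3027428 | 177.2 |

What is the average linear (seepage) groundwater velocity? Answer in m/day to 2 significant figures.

0.26 m/day

With h = a·x + b·y + c and 1 as origin, the differences give:
  220·a + 140·b = +0.2
  190·a + 310·b = -0.2
Eliminate b (×310 and ×140, subtract): 41600·a = 90.00 → a = ∂h/∂x = +0.002163
Back-substitute: b = ∂h/∂y = -0.001971.
|∇h| = √(0.002163² + -0.001971²) = 0.002926
Seepage velocity v = K·i/n = 25.0 × 0.002926 / 0.28 = 0.2612 m/day.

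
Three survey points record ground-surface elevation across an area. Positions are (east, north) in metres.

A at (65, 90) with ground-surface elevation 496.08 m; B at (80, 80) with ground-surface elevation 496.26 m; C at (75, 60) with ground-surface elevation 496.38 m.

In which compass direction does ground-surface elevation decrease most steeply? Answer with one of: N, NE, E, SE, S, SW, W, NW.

NW

Taking A as reference: B−A = (15, -10, +0.18); C−A = (10, -30, +0.30).
Solve a·Δx + b·Δy = Δz: det = 15·(-30) − 10·(-10) = -350.
∂z/∂x = [(+0.18)·(-30) − (+0.30)·(-10)] / -350 = +0.006857
∂z/∂y = [15·(+0.30) − 10·(+0.18)] / -350 = -0.007714
Steepest decrease is along −∇f = (-0.006857 E, +0.007714 N) → northwest.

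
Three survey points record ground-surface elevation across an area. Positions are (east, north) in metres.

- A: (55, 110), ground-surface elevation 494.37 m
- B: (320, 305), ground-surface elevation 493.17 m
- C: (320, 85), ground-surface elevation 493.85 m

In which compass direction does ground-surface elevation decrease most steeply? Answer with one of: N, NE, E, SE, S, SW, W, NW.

Three-point gradient (reference A): Δ to B = (265, 195, -1.20), Δ to C = (265, -25, -0.52).
∂z/∂x = -0.002254, ∂z/∂y = -0.003091 (det = -58300).
Steepest decrease is along −∇f = (+0.002254 E, +0.003091 N) → northeast.

NE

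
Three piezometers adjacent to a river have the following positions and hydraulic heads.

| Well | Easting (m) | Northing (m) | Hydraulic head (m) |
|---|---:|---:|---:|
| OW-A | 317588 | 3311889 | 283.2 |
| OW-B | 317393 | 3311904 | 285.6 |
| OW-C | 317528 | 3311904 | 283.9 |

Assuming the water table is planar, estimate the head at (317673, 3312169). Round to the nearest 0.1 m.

Differences from OW-A: to OW-B (Δx, Δy, Δh) = (-195, 15, +2.4); to OW-C = (-60, 15, +0.7).
Determinant of the coordinate differences = (-195)·15 − (-60)·15 = -2025.
∂h/∂x = [(+2.4)·15 − (+0.7)·15] / -2025 = -0.01259
∂h/∂y = [(-195)·(+0.7) − (-60)·(+2.4)] / -2025 = -0.003704
h(317673, 3312169) = 283.2 + (-0.01259)·(85) + (-0.003704)·(280) = 283.2 -1.070 -1.037 = 281.093 m.

281.1 m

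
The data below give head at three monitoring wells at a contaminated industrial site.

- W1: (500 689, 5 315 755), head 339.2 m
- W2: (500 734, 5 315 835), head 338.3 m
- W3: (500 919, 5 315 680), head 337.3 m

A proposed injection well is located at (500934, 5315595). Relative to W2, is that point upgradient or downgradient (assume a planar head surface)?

downgradient

Taking W1 as reference: W2−W1 = (45, 80, -0.9); W3−W1 = (230, -75, -1.9).
Solve a·Δx + b·Δy = Δh: det = 45·(-75) − 230·80 = -21775.
∂h/∂x = [(-0.9)·(-75) − (-1.9)·80] / -21775 = -0.01008
∂h/∂y = [45·(-1.9) − 230·(-0.9)] / -21775 = -0.005580
Head at (500934, 5315595) = 339.2 + (-0.01008)·(245) + (-0.005580)·(-160) = 337.62 m.
That is lower than the 338.3 m at W2, so the point is downgradient.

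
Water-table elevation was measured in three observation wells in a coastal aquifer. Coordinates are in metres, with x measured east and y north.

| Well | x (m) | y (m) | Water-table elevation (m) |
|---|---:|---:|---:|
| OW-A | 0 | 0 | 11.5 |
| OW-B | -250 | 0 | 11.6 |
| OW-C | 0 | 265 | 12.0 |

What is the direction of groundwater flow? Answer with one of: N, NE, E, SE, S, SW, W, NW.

∂h/∂x = (11.6 − 11.5) / (-250 − 0) = -0.0004000
∂h/∂y = (12.0 − 11.5) / (265 − 0) = +0.001887
Flow = −∇h = (+0.0004000 east, -0.001887 north), which points south.

S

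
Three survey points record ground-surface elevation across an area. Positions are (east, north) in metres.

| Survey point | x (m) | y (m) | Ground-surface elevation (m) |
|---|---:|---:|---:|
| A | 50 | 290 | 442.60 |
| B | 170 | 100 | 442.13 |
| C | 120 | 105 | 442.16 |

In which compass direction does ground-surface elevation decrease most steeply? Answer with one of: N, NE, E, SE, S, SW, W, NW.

With z = a·x + b·y + c and A as origin, the differences give:
  120·a + (-190)·b = -0.47
  70·a + (-185)·b = -0.44
Eliminate b (×(-185) and ×(-190), subtract): -8900·a = 3.350 → a = ∂z/∂x = -0.0003764
Back-substitute: b = ∂z/∂y = +0.002236.
Steepest decrease is along −∇f = (+0.0003764 E, -0.002236 N) → south.

S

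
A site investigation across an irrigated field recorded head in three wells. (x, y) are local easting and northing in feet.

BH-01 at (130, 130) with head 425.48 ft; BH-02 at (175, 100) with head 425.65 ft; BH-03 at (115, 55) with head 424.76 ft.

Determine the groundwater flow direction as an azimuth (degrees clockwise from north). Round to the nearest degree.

229°

Differences from BH-01: to BH-02 (Δx, Δy, Δh) = (45, -30, +0.17); to BH-03 = (-15, -75, -0.72).
Solve a·Δx + b·Δy = Δh: det = 45·(-75) − (-15)·(-30) = -3825.
∂h/∂x = [(+0.17)·(-75) − (-0.72)·(-30)] / -3825 = +0.008980
∂h/∂y = [45·(-0.72) − (-15)·(+0.17)] / -3825 = +0.007804
Flow direction (−∇h) has components (-0.008980 E, -0.007804 N).
Azimuth = atan2(E, N) = atan2(-0.008980, -0.007804) = 229.0° ≈ 229°.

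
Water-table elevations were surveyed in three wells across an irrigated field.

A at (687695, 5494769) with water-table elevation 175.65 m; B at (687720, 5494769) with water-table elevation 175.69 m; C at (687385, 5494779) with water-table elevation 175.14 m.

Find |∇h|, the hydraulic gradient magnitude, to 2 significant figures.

0.0021

Three-point gradient (reference A): Δ to B = (25, 0, +0.04), Δ to C = (-310, 10, -0.51).
∂h/∂x = +0.001600, ∂h/∂y = -0.001400 (det = 250).
|∇h| = √(0.001600² + -0.001400²) = 0.002126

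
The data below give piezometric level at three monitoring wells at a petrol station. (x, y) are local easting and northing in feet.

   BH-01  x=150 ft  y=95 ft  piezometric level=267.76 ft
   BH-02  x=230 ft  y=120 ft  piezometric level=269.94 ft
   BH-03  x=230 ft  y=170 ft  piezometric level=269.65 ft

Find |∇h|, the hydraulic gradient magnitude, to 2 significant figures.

0.030

Differences from BH-01: to BH-02 (Δx, Δy, Δh) = (80, 25, +2.18); to BH-03 = (80, 75, +1.89).
Solve a·Δx + b·Δy = Δh: det = 80·75 − 80·25 = 4000.
∂h/∂x = [(+2.18)·75 − (+1.89)·25] / 4000 = +0.02906
∂h/∂y = [80·(+1.89) − 80·(+2.18)] / 4000 = -0.005800
|∇h| = √(0.02906² + -0.005800²) = 0.02963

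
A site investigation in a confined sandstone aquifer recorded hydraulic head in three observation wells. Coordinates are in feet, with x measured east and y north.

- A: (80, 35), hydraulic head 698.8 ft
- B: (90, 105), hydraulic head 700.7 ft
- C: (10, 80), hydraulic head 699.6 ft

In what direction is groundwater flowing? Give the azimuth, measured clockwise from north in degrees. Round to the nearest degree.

192°

Taking A as reference: B−A = (10, 70, +1.9); C−A = (-70, 45, +0.8).
Solve a·Δx + b·Δy = Δh: det = 10·45 − (-70)·70 = 5350.
∂h/∂x = [(+1.9)·45 − (+0.8)·70] / 5350 = +0.005514
∂h/∂y = [10·(+0.8) − (-70)·(+1.9)] / 5350 = +0.02636
Flow direction (−∇h) has components (-0.005514 E, -0.02636 N).
Azimuth = atan2(E, N) = atan2(-0.005514, -0.02636) = 191.8° ≈ 192°.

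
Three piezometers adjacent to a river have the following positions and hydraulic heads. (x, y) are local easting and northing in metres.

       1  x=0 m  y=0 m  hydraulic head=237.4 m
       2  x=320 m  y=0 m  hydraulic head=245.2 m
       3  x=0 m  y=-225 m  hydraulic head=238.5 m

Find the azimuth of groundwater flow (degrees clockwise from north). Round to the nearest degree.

281°

∂h/∂x = (245.2 − 237.4) / (320 − 0) = +0.02437
∂h/∂y = (238.5 − 237.4) / (-225 − 0) = -0.004889
Flow direction (−∇h) has components (-0.02437 E, +0.004889 N).
Azimuth = atan2(E, N) = atan2(-0.02437, +0.004889) = 281.3° ≈ 281°.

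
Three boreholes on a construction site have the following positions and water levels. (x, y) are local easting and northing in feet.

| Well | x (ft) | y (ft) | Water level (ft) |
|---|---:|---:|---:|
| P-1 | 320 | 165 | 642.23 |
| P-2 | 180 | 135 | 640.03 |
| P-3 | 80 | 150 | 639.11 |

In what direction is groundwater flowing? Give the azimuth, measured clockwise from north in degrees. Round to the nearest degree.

Three-point gradient (reference P-1): Δ to P-2 = (-140, -30, -2.20), Δ to P-3 = (-240, -15, -3.12).
∂h/∂x = +0.01188, ∂h/∂y = +0.01788 (det = -5100).
Flow direction (−∇h) has components (-0.01188 E, -0.01788 N).
Azimuth = atan2(E, N) = atan2(-0.01188, -0.01788) = 213.6° ≈ 214°.

214°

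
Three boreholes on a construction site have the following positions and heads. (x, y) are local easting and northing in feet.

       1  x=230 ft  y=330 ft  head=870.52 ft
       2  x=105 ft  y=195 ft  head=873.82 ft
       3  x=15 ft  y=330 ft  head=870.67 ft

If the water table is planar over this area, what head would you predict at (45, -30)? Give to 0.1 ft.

Differences from 1: to 2 (Δx, Δy, Δh) = (-125, -135, +3.30); to 3 = (-215, 0, +0.15).
Determinant of the coordinate differences = (-125)·0 − (-215)·(-135) = -29025.
∂h/∂x = [(+3.30)·0 − (+0.15)·(-135)] / -29025 = -0.0006977
∂h/∂y = [(-125)·(+0.15) − (-215)·(+3.30)] / -29025 = -0.02380
h(45, -30) = 870.52 + (-0.0006977)·(-185) + (-0.02380)·(-360) = 870.52 +0.129 +8.567 = 879.217 ft.

879.2 ft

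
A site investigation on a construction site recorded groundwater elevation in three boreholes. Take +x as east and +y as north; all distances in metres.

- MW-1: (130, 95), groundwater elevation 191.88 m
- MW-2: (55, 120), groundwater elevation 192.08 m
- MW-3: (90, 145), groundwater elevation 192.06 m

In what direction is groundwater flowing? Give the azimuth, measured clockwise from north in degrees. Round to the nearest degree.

Taking MW-1 as reference: MW-2−MW-1 = (-75, 25, +0.20); MW-3−MW-1 = (-40, 50, +0.18).
Solve a·Δx + b·Δy = Δh: det = (-75)·50 − (-40)·25 = -2750.
∂h/∂x = [(+0.20)·50 − (+0.18)·25] / -2750 = -0.002000
∂h/∂y = [(-75)·(+0.18) − (-40)·(+0.20)] / -2750 = +0.002000
Flow direction (−∇h) has components (+0.002000 E, -0.002000 N).
Azimuth = atan2(E, N) = atan2(+0.002000, -0.002000) = 135.0° ≈ 135°.

135°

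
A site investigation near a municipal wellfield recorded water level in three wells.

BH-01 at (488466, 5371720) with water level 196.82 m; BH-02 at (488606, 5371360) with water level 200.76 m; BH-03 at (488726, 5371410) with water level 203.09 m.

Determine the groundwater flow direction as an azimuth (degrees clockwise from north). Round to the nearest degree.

278°

Taking BH-01 as reference: BH-02−BH-01 = (140, -360, +3.94); BH-03−BH-01 = (260, -310, +6.27).
Solve a·Δx + b·Δy = Δh: det = 140·(-310) − 260·(-360) = 50200.
∂h/∂x = [(+3.94)·(-310) − (+6.27)·(-360)] / 50200 = +0.02063
∂h/∂y = [140·(+6.27) − 260·(+3.94)] / 50200 = -0.002920
Flow direction (−∇h) has components (-0.02063 E, +0.002920 N).
Azimuth = atan2(E, N) = atan2(-0.02063, +0.002920) = 278.1° ≈ 278°.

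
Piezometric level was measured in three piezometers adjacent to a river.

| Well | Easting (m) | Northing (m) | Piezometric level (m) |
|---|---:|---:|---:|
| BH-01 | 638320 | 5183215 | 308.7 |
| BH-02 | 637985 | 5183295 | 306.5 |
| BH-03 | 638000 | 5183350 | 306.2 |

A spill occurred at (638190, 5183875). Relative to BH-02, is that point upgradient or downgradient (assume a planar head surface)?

downgradient

Taking BH-01 as reference: BH-02−BH-01 = (-335, 80, -2.2); BH-03−BH-01 = (-320, 135, -2.5).
Determinant of the coordinate differences = (-335)·135 − (-320)·80 = -19625.
∂h/∂x = [(-2.2)·135 − (-2.5)·80] / -19625 = +0.004943
∂h/∂y = [(-335)·(-2.5) − (-320)·(-2.2)] / -19625 = -0.006803
Head at (638190, 5183875) = 308.7 + (+0.004943)·(-130) + (-0.006803)·(660) = 303.57 m.
That is lower than the 306.5 m at BH-02, so the point is downgradient.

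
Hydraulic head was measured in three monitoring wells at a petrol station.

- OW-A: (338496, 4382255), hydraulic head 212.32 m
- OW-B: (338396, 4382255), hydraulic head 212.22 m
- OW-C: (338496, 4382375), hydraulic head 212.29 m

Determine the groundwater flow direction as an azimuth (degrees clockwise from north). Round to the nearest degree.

∂h/∂x = (212.22 − 212.32) / (338396 − 338496) = +0.0010000
∂h/∂y = (212.29 − 212.32) / (4382375 − 4382255) = -0.0002500
Flow direction (−∇h) has components (-0.0010000 E, +0.0002500 N).
Azimuth = atan2(E, N) = atan2(-0.0010000, +0.0002500) = 284.0° ≈ 284°.

284°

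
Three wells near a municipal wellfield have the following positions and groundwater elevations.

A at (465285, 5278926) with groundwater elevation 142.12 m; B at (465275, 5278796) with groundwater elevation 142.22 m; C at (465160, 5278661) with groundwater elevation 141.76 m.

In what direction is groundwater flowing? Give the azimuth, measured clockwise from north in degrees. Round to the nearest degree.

282°

Differences from A: to B (Δx, Δy, Δh) = (-10, -130, +0.10); to C = (-125, -265, -0.36).
Solve a·Δx + b·Δy = Δh: det = (-10)·(-265) − (-125)·(-130) = -13600.
∂h/∂x = [(+0.10)·(-265) − (-0.36)·(-130)] / -13600 = +0.005390
∂h/∂y = [(-10)·(-0.36) − (-125)·(+0.10)] / -13600 = -0.001184
Flow direction (−∇h) has components (-0.005390 E, +0.001184 N).
Azimuth = atan2(E, N) = atan2(-0.005390, +0.001184) = 282.4° ≈ 282°.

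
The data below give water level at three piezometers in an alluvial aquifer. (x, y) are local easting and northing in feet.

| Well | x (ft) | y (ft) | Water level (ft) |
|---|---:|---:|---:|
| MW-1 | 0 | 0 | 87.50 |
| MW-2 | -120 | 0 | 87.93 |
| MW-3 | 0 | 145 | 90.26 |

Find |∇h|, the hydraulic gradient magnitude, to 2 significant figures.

0.019

∂h/∂x = (87.93 − 87.50) / (-120 − 0) = -0.003583
∂h/∂y = (90.26 − 87.50) / (145 − 0) = +0.01903
|∇h| = √(-0.003583² + 0.01903²) = 0.01936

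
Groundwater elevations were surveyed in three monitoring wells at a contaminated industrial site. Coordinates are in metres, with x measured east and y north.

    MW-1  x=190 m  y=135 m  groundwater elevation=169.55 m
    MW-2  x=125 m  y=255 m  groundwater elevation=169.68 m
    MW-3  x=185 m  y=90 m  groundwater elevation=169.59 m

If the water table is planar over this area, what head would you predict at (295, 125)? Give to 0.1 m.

169.2 m

Taking MW-1 as reference: MW-2−MW-1 = (-65, 120, +0.13); MW-3−MW-1 = (-5, -45, +0.04).
Determinant of the coordinate differences = (-65)·(-45) − (-5)·120 = 3525.
∂h/∂x = [(+0.13)·(-45) − (+0.04)·120] / 3525 = -0.003021
∂h/∂y = [(-65)·(+0.04) − (-5)·(+0.13)] / 3525 = -0.0005532
h(295, 125) = 169.55 + (-0.003021)·(105) + (-0.0005532)·(-10) = 169.55 -0.317 +0.006 = 169.238 m.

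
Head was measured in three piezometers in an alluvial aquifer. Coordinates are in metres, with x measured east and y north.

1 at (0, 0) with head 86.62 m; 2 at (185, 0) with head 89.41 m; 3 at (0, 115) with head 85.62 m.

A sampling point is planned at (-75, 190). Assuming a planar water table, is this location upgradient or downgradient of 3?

∂h/∂x = (89.41 − 86.62) / (185 − 0) = +0.01508
∂h/∂y = (85.62 − 86.62) / (115 − 0) = -0.008696
Head at (-75, 190) = 86.62 + (+0.01508)·(-75) + (-0.008696)·(190) = 83.84 m.
That is lower than the 85.62 m at 3, so the point is downgradient.

downgradient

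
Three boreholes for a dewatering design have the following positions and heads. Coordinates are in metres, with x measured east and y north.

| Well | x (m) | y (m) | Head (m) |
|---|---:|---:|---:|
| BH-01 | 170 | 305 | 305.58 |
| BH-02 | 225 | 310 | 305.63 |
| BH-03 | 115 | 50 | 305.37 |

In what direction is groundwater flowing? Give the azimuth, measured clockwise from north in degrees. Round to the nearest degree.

With h = a·x + b·y + c and BH-01 as origin, the differences give:
  55·a + 5·b = +0.05
  (-55)·a + (-255)·b = -0.21
Eliminate b (×(-255) and ×5, subtract): -13750·a = -11.700 → a = ∂h/∂x = +0.0008509
Back-substitute: b = ∂h/∂y = +0.0006400.
Flow direction (−∇h) has components (-0.0008509 E, -0.0006400 N).
Azimuth = atan2(E, N) = atan2(-0.0008509, -0.0006400) = 233.1° ≈ 233°.

233°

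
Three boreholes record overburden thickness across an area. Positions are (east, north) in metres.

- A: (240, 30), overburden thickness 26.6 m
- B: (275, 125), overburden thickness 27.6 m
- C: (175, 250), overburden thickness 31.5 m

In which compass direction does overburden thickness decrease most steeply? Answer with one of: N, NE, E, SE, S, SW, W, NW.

Differences from A: to B (Δx, Δy, Δh) = (35, 95, +1.0); to C = (-65, 220, +4.9).
Determinant of the coordinate differences = 35·220 − (-65)·95 = 13875.
∂d/∂x = [(+1.0)·220 − (+4.9)·95] / 13875 = -0.01769
∂d/∂y = [35·(+4.9) − (-65)·(+1.0)] / 13875 = +0.01705
Steepest decrease is along −∇f = (+0.01769 E, -0.01705 N) → southeast.

SE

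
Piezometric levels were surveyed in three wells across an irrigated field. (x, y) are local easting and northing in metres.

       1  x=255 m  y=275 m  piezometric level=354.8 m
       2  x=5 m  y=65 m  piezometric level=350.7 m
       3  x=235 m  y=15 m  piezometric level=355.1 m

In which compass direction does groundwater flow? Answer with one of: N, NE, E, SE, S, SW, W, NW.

W

With h = a·x + b·y + c and 1 as origin, the differences give:
  (-250)·a + (-210)·b = -4.1
  (-20)·a + (-260)·b = +0.3
Eliminate b (×(-260) and ×(-210), subtract): 60800·a = 1129.00 → a = ∂h/∂x = +0.01857
Back-substitute: b = ∂h/∂y = -0.002582.
Flow = −∇h = (-0.01857 east, +0.002582 north), which points west.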